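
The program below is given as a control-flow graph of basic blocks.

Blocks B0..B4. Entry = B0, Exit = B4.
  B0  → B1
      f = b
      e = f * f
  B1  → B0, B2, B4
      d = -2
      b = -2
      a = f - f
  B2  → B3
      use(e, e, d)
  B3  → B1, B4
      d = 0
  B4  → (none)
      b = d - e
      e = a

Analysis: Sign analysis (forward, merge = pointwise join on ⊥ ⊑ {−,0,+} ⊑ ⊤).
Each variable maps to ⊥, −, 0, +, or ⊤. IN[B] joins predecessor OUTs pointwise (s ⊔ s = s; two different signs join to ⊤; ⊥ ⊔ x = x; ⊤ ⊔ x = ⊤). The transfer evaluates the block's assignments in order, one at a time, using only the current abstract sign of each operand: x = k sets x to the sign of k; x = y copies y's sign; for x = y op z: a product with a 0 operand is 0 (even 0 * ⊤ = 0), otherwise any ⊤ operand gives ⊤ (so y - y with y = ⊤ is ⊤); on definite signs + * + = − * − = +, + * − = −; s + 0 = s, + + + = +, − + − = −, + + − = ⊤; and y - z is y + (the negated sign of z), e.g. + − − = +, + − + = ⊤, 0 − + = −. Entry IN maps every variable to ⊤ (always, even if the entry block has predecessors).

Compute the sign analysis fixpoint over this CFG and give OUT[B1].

Answer: {a: ⊤, b: -, c: ⊤, d: -, e: ⊤, f: ⊤}

Working:
Fixpoint table:
  B0:  IN=(all ⊤)  OUT=(all ⊤)
  B1:  IN=(all ⊤)  OUT={b:-, d:-; rest ⊤}
  B2:  IN={b:-, d:-; rest ⊤}  OUT={b:-, d:-; rest ⊤}
  B3:  IN={b:-, d:-; rest ⊤}  OUT={b:-, d:0; rest ⊤}
  B4:  IN={b:-; rest ⊤}  OUT=(all ⊤)

Merge at B1: IN[B1] = OUT[B0] ⊔ OUT[B3] = {a: ⊤, b: ⊤, c: ⊤, d: ⊤, e: ⊤, f: ⊤}
Applying B1's transfer function to that IN value gives OUT[B1] (row B1 above).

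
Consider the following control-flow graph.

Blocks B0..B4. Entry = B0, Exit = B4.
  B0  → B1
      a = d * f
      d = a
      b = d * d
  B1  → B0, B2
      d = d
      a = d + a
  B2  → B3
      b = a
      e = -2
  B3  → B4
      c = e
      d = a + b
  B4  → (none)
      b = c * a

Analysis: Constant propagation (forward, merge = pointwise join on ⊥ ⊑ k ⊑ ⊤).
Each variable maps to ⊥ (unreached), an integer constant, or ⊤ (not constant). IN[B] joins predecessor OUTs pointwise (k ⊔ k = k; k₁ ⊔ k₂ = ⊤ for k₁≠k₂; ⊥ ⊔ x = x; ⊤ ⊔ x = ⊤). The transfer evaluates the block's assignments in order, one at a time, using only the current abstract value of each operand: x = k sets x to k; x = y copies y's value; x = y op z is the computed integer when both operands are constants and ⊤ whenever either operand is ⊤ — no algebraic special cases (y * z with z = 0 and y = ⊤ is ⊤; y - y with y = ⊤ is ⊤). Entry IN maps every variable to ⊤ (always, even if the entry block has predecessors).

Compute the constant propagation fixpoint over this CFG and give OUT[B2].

Answer: {a: ⊤, b: ⊤, c: ⊤, d: ⊤, e: -2, f: ⊤}

Working:
Fixpoint table:
  B0:   IN=(all ⊤)   OUT=(all ⊤)
  B1:   IN=(all ⊤)   OUT=(all ⊤)
  B2:   IN=(all ⊤)   OUT={e:-2; rest ⊤}
  B3:   IN={e:-2; rest ⊤}   OUT={c:-2, e:-2; rest ⊤}
  B4:   IN={c:-2, e:-2; rest ⊤}   OUT={c:-2, e:-2; rest ⊤}

Merge at B2: IN[B2] = OUT[B1] = {a: ⊤, b: ⊤, c: ⊤, d: ⊤, e: ⊤, f: ⊤}
Applying B2's transfer function to that IN value gives OUT[B2] (row B2 above).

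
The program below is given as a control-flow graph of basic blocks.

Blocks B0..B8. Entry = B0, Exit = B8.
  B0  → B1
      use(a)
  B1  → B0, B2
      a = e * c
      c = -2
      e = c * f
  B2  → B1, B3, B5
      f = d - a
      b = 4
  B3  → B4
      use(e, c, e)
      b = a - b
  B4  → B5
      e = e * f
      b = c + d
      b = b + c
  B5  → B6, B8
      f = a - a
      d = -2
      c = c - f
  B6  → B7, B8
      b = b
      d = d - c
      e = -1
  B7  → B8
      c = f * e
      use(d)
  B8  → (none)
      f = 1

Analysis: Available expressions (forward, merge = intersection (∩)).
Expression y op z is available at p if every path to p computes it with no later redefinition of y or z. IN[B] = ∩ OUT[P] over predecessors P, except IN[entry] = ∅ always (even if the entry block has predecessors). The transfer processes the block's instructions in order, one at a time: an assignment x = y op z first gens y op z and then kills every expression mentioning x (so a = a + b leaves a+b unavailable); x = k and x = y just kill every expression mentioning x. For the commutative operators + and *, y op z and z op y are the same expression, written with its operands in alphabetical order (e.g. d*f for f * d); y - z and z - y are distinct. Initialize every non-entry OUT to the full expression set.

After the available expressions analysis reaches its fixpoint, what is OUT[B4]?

Answer: {c+d, d-a}

Derivation:
Per-block solution:
  B0:   IN={}   OUT={}
  B1:   IN={}   OUT={c*f}
  B2:   IN={c*f}   OUT={d-a}
  B3:   IN={d-a}   OUT={d-a}
  B4:   IN={d-a}   OUT={c+d, d-a}
  B5:   IN={d-a}   OUT={a-a}
  B6:   IN={a-a}   OUT={a-a}
  B7:   IN={a-a}   OUT={a-a, e*f}
  B8:   IN={a-a}   OUT={a-a}

Merge at B4: IN[B4] = OUT[B3] = {d-a}
Applying B4's transfer function to that IN value gives OUT[B4] (row B4 above).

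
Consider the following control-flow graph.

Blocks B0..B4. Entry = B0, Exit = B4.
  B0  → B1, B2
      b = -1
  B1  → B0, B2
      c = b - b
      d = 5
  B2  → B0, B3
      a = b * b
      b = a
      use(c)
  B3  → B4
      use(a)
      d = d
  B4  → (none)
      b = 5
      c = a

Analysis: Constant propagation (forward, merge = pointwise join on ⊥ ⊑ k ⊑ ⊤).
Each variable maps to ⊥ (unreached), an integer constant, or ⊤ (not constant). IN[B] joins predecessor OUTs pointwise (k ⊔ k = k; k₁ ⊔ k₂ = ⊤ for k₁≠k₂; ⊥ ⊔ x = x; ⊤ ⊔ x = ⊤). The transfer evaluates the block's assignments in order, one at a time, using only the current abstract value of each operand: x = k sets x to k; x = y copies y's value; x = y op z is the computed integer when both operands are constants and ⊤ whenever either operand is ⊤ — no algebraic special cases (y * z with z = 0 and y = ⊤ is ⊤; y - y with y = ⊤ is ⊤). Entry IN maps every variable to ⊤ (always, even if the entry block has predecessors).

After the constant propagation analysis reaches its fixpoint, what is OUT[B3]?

Answer: {a: 1, b: 1, c: ⊤, d: ⊤, e: ⊤, f: ⊤}

Trace:
Fixpoint table:
  B0: | IN=(all ⊤) | OUT={b:-1; rest ⊤}
  B1: | IN={b:-1; rest ⊤} | OUT={b:-1, c:0, d:5; rest ⊤}
  B2: | IN={b:-1; rest ⊤} | OUT={a:1, b:1; rest ⊤}
  B3: | IN={a:1, b:1; rest ⊤} | OUT={a:1, b:1; rest ⊤}
  B4: | IN={a:1, b:1; rest ⊤} | OUT={a:1, b:5, c:1; rest ⊤}

Merge at B3: IN[B3] = OUT[B2] = {a: 1, b: 1, c: ⊤, d: ⊤, e: ⊤, f: ⊤}
Applying B3's transfer function to that IN value gives OUT[B3] (row B3 above).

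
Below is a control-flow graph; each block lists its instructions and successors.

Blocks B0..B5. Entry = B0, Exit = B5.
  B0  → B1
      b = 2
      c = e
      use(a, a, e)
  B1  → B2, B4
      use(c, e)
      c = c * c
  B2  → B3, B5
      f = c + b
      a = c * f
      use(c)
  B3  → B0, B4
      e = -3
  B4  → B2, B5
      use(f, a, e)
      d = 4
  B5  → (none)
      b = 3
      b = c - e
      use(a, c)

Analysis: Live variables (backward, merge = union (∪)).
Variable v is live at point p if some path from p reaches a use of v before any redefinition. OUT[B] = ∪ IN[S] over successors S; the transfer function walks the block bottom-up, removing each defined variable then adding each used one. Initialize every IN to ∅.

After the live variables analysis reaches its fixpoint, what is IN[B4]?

Answer: {a, b, c, e, f}

Derivation:
Fixpoint table:
  B0:  IN={a, e, f}  OUT={a, b, c, e, f}
  B1:  IN={a, b, c, e, f}  OUT={a, b, c, e, f}
  B2:  IN={b, c, e}  OUT={a, b, c, e, f}
  B3:  IN={a, b, c, f}  OUT={a, b, c, e, f}
  B4:  IN={a, b, c, e, f}  OUT={a, b, c, e}
  B5:  IN={a, c, e}  OUT={}

Merge at B4: OUT[B4] = IN[B2] ⊔ IN[B5] = {a, b, c, e}
Applying B4's transfer function to that OUT value gives IN[B4] (row B4 above).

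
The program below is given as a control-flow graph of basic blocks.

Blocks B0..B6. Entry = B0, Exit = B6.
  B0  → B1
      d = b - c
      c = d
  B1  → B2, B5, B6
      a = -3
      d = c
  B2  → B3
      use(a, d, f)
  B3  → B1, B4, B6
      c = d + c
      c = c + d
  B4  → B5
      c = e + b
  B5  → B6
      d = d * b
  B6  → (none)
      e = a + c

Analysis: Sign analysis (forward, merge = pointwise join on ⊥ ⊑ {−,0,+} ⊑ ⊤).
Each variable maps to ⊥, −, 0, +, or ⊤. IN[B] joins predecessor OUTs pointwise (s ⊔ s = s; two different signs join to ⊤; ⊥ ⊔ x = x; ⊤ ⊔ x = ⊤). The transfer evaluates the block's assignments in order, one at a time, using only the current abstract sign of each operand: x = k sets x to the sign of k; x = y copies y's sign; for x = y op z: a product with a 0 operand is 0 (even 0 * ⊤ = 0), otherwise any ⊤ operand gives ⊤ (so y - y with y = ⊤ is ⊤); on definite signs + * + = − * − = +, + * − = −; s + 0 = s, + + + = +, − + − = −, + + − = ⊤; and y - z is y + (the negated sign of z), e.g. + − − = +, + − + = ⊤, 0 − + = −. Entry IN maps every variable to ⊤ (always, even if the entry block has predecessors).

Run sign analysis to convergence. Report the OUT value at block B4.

Converged values:
  B0:   IN=(all ⊤)   OUT=(all ⊤)
  B1:   IN=(all ⊤)   OUT={a:-; rest ⊤}
  B2:   IN={a:-; rest ⊤}   OUT={a:-; rest ⊤}
  B3:   IN={a:-; rest ⊤}   OUT={a:-; rest ⊤}
  B4:   IN={a:-; rest ⊤}   OUT={a:-; rest ⊤}
  B5:   IN={a:-; rest ⊤}   OUT={a:-; rest ⊤}
  B6:   IN={a:-; rest ⊤}   OUT={a:-; rest ⊤}

Merge at B4: IN[B4] = OUT[B3] = {a: -, b: ⊤, c: ⊤, d: ⊤, e: ⊤, f: ⊤}
Applying B4's transfer function to that IN value gives OUT[B4] (row B4 above).

Answer: {a: -, b: ⊤, c: ⊤, d: ⊤, e: ⊤, f: ⊤}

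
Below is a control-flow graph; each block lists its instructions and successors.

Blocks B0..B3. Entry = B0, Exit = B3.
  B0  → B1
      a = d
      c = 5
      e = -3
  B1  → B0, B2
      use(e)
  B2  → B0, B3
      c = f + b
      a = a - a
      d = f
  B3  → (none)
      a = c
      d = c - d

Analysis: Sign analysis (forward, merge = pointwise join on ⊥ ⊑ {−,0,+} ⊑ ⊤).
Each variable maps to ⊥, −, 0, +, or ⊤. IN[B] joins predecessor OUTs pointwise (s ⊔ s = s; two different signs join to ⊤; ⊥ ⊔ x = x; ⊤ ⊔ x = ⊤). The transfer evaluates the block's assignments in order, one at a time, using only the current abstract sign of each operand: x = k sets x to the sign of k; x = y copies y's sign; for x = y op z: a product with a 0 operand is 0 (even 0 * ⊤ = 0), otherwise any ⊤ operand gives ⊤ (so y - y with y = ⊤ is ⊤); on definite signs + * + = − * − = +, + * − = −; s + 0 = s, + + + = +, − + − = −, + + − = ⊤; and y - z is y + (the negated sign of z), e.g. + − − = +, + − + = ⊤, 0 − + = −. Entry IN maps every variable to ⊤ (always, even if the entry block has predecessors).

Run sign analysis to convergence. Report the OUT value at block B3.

Answer: {a: ⊤, b: ⊤, c: ⊤, d: ⊤, e: -, f: ⊤}

Trace:
Converged values:
  B0:  IN=(all ⊤)  OUT={c:+, e:-; rest ⊤}
  B1:  IN={c:+, e:-; rest ⊤}  OUT={c:+, e:-; rest ⊤}
  B2:  IN={c:+, e:-; rest ⊤}  OUT={e:-; rest ⊤}
  B3:  IN={e:-; rest ⊤}  OUT={e:-; rest ⊤}

Merge at B3: IN[B3] = OUT[B2] = {a: ⊤, b: ⊤, c: ⊤, d: ⊤, e: -, f: ⊤}
Applying B3's transfer function to that IN value gives OUT[B3] (row B3 above).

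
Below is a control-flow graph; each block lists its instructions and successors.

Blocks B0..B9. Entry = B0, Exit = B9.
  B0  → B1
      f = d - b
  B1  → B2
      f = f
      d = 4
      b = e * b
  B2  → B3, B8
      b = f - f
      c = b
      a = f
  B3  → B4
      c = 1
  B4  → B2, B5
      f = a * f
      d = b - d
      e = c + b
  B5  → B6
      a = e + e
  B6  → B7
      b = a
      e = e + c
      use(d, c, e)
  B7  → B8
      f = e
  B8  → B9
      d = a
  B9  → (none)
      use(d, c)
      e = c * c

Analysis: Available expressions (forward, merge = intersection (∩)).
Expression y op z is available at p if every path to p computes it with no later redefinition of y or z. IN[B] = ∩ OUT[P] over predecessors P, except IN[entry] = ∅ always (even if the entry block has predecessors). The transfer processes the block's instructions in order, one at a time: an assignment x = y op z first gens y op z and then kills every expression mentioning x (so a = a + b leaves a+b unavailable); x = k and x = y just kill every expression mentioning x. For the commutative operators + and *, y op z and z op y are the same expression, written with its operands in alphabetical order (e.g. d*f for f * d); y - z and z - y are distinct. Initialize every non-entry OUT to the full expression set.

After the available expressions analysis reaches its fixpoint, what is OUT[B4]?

Converged values:
  B0:  IN={}  OUT={d-b}
  B1:  IN={d-b}  OUT={}
  B2:  IN={}  OUT={f-f}
  B3:  IN={f-f}  OUT={f-f}
  B4:  IN={f-f}  OUT={b+c}
  B5:  IN={b+c}  OUT={b+c, e+e}
  B6:  IN={b+c, e+e}  OUT={}
  B7:  IN={}  OUT={}
  B8:  IN={}  OUT={}
  B9:  IN={}  OUT={c*c}

Merge at B4: IN[B4] = OUT[B3] = {f-f}
Applying B4's transfer function to that IN value gives OUT[B4] (row B4 above).

Answer: {b+c}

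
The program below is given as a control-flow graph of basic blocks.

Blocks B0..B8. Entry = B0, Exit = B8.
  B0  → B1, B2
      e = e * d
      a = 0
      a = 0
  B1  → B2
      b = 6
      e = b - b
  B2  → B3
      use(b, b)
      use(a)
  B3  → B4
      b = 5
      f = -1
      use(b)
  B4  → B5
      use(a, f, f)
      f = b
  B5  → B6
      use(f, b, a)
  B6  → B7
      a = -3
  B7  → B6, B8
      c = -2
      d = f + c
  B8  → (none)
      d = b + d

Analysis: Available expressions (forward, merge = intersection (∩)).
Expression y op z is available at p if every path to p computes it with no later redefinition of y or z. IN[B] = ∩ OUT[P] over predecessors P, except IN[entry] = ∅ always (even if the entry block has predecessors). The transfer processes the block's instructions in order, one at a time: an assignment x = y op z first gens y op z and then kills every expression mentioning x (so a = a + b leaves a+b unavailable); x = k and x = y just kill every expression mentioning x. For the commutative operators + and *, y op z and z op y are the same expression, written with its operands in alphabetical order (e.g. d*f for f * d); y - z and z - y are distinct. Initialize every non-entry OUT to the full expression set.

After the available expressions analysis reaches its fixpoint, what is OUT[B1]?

Per-block solution:
  B0:   IN={}   OUT={}
  B1:   IN={}   OUT={b-b}
  B2:   IN={}   OUT={}
  B3:   IN={}   OUT={}
  B4:   IN={}   OUT={}
  B5:   IN={}   OUT={}
  B6:   IN={}   OUT={}
  B7:   IN={}   OUT={c+f}
  B8:   IN={c+f}   OUT={c+f}

Merge at B1: IN[B1] = OUT[B0] = {}
Applying B1's transfer function to that IN value gives OUT[B1] (row B1 above).

Answer: {b-b}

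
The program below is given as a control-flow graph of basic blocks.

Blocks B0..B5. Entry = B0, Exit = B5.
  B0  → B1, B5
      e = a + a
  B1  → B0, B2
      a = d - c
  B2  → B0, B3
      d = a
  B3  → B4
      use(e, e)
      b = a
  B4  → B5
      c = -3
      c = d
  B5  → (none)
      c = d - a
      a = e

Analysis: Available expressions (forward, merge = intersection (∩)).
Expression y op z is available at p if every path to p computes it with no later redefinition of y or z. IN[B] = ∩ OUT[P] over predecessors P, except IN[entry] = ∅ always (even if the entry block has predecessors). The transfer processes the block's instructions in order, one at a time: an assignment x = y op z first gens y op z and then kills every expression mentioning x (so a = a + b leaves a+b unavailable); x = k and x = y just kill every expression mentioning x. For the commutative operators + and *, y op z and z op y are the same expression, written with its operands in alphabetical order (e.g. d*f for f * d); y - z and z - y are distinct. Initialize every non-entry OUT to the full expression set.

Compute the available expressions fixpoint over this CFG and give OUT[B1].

Per-block solution:
  B0:  IN={}  OUT={a+a}
  B1:  IN={a+a}  OUT={d-c}
  B2:  IN={d-c}  OUT={}
  B3:  IN={}  OUT={}
  B4:  IN={}  OUT={}
  B5:  IN={}  OUT={}

Merge at B1: IN[B1] = OUT[B0] = {a+a}
Applying B1's transfer function to that IN value gives OUT[B1] (row B1 above).

Answer: {d-c}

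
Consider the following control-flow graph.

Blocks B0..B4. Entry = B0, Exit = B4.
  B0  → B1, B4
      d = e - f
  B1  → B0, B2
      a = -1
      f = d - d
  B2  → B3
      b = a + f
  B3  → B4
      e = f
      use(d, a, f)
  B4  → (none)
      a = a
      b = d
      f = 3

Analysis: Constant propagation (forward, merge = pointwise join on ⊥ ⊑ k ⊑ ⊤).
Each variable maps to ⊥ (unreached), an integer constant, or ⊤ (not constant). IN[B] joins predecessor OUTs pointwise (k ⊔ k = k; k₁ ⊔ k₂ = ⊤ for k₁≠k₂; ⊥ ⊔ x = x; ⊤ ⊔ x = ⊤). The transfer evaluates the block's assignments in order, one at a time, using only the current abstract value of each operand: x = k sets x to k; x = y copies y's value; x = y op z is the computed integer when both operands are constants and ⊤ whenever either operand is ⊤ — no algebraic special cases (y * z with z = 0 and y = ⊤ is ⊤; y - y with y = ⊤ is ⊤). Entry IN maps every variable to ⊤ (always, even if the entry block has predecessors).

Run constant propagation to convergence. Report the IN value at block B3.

Answer: {a: -1, b: ⊤, c: ⊤, d: ⊤, e: ⊤, f: ⊤}

Working:
Per-block solution:
  B0: | IN=(all ⊤) | OUT=(all ⊤)
  B1: | IN=(all ⊤) | OUT={a:-1; rest ⊤}
  B2: | IN={a:-1; rest ⊤} | OUT={a:-1; rest ⊤}
  B3: | IN={a:-1; rest ⊤} | OUT={a:-1; rest ⊤}
  B4: | IN=(all ⊤) | OUT={f:3; rest ⊤}

Merge at B3: IN[B3] = OUT[B2] = {a: -1, b: ⊤, c: ⊤, d: ⊤, e: ⊤, f: ⊤}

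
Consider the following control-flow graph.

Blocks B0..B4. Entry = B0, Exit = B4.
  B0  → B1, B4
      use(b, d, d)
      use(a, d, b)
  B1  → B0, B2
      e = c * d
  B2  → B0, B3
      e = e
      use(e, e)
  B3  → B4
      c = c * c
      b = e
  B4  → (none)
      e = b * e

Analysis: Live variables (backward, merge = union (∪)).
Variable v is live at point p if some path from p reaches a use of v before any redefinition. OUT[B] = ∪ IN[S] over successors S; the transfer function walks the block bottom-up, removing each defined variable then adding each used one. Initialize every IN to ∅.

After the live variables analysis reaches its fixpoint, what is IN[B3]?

Answer: {c, e}

Derivation:
Fixpoint table:
  B0: | IN={a, b, c, d, e} | OUT={a, b, c, d, e}
  B1: | IN={a, b, c, d} | OUT={a, b, c, d, e}
  B2: | IN={a, b, c, d, e} | OUT={a, b, c, d, e}
  B3: | IN={c, e} | OUT={b, e}
  B4: | IN={b, e} | OUT={}

Merge at B3: OUT[B3] = IN[B4] = {b, e}
Applying B3's transfer function to that OUT value gives IN[B3] (row B3 above).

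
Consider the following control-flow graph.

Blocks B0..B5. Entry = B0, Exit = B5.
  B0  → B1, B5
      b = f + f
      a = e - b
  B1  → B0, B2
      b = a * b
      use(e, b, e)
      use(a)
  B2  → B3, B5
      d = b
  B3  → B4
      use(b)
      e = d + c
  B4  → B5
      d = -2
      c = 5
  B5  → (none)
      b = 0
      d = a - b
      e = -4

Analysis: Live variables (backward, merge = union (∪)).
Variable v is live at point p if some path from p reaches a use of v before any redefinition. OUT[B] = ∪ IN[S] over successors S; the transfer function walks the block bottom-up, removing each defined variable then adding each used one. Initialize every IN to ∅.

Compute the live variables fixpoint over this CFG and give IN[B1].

Converged values:
  B0: | IN={c, e, f} | OUT={a, b, c, e, f}
  B1: | IN={a, b, c, e, f} | OUT={a, b, c, e, f}
  B2: | IN={a, b, c} | OUT={a, b, c, d}
  B3: | IN={a, b, c, d} | OUT={a}
  B4: | IN={a} | OUT={a}
  B5: | IN={a} | OUT={}

Merge at B1: OUT[B1] = IN[B0] ⊔ IN[B2] = {a, b, c, e, f}
Applying B1's transfer function to that OUT value gives IN[B1] (row B1 above).

Answer: {a, b, c, e, f}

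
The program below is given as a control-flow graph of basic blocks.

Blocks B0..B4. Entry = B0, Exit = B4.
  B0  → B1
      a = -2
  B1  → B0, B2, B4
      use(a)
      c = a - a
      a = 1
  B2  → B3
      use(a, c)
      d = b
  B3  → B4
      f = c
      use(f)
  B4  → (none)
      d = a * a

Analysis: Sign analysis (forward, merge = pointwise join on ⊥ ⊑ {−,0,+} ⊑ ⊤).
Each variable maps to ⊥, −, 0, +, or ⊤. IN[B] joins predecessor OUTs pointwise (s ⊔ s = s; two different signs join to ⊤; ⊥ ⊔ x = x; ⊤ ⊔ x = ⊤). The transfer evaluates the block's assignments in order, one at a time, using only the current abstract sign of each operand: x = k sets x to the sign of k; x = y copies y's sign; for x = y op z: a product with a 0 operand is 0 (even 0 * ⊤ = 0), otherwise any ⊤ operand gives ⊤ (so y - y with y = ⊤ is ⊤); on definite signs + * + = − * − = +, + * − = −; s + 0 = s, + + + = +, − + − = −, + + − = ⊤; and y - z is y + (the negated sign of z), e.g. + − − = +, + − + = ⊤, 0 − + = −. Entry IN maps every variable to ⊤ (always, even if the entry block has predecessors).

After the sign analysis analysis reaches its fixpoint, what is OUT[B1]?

Answer: {a: +, b: ⊤, c: ⊤, d: ⊤, e: ⊤, f: ⊤}

Derivation:
Fixpoint table:
  B0: | IN=(all ⊤) | OUT={a:-; rest ⊤}
  B1: | IN={a:-; rest ⊤} | OUT={a:+; rest ⊤}
  B2: | IN={a:+; rest ⊤} | OUT={a:+; rest ⊤}
  B3: | IN={a:+; rest ⊤} | OUT={a:+; rest ⊤}
  B4: | IN={a:+; rest ⊤} | OUT={a:+, d:+; rest ⊤}

Merge at B1: IN[B1] = OUT[B0] = {a: -, b: ⊤, c: ⊤, d: ⊤, e: ⊤, f: ⊤}
Applying B1's transfer function to that IN value gives OUT[B1] (row B1 above).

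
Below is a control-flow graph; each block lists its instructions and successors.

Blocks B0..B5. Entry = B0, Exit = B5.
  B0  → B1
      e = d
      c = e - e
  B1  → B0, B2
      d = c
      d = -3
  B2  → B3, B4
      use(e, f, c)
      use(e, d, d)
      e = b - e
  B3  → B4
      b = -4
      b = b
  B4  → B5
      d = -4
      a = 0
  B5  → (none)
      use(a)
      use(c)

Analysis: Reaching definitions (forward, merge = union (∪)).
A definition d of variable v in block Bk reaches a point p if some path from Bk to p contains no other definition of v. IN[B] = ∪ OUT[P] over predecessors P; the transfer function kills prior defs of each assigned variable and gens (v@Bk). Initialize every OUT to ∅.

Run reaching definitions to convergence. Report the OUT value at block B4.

Converged values:
  B0:  IN={c@B0, d@B1, e@B0}  OUT={c@B0, d@B1, e@B0}
  B1:  IN={c@B0, d@B1, e@B0}  OUT={c@B0, d@B1, e@B0}
  B2:  IN={c@B0, d@B1, e@B0}  OUT={c@B0, d@B1, e@B2}
  B3:  IN={c@B0, d@B1, e@B2}  OUT={b@B3, c@B0, d@B1, e@B2}
  B4:  IN={b@B3, c@B0, d@B1, e@B2}  OUT={a@B4, b@B3, c@B0, d@B4, e@B2}
  B5:  IN={a@B4, b@B3, c@B0, d@B4, e@B2}  OUT={a@B4, b@B3, c@B0, d@B4, e@B2}

Merge at B4: IN[B4] = OUT[B2] ⊔ OUT[B3] = {b@B3, c@B0, d@B1, e@B2}
Applying B4's transfer function to that IN value gives OUT[B4] (row B4 above).

Answer: {a@B4, b@B3, c@B0, d@B4, e@B2}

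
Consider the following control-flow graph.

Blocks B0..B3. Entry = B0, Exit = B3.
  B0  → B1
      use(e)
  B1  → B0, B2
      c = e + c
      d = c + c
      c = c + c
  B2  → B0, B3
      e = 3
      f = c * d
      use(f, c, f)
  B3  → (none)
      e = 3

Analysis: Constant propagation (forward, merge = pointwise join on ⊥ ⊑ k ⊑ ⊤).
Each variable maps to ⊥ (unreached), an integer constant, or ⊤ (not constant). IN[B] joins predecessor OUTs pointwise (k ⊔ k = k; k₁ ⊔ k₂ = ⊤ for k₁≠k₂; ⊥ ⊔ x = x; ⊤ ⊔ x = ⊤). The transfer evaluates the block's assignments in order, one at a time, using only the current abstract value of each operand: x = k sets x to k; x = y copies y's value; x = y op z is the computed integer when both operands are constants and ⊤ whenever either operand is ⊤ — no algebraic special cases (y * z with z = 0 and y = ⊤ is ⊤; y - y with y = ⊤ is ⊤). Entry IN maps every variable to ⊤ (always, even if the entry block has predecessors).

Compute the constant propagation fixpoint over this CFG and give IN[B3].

Answer: {a: ⊤, b: ⊤, c: ⊤, d: ⊤, e: 3, f: ⊤}

Trace:
Per-block solution:
  B0: | IN=(all ⊤) | OUT=(all ⊤)
  B1: | IN=(all ⊤) | OUT=(all ⊤)
  B2: | IN=(all ⊤) | OUT={e:3; rest ⊤}
  B3: | IN={e:3; rest ⊤} | OUT={e:3; rest ⊤}

Merge at B3: IN[B3] = OUT[B2] = {a: ⊤, b: ⊤, c: ⊤, d: ⊤, e: 3, f: ⊤}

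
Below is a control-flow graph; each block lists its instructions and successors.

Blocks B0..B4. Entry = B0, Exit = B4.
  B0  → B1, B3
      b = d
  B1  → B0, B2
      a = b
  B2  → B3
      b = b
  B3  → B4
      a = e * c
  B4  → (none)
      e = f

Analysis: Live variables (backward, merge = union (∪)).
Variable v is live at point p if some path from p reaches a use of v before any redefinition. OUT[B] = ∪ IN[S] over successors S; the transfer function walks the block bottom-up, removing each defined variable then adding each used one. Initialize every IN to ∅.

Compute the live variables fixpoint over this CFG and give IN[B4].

Per-block solution:
  B0:   IN={c, d, e, f}   OUT={b, c, d, e, f}
  B1:   IN={b, c, d, e, f}   OUT={b, c, d, e, f}
  B2:   IN={b, c, e, f}   OUT={c, e, f}
  B3:   IN={c, e, f}   OUT={f}
  B4:   IN={f}   OUT={}

B4 is the boundary node: OUT[B4] = {}
Applying B4's transfer function to that OUT value gives IN[B4] (row B4 above).

Answer: {f}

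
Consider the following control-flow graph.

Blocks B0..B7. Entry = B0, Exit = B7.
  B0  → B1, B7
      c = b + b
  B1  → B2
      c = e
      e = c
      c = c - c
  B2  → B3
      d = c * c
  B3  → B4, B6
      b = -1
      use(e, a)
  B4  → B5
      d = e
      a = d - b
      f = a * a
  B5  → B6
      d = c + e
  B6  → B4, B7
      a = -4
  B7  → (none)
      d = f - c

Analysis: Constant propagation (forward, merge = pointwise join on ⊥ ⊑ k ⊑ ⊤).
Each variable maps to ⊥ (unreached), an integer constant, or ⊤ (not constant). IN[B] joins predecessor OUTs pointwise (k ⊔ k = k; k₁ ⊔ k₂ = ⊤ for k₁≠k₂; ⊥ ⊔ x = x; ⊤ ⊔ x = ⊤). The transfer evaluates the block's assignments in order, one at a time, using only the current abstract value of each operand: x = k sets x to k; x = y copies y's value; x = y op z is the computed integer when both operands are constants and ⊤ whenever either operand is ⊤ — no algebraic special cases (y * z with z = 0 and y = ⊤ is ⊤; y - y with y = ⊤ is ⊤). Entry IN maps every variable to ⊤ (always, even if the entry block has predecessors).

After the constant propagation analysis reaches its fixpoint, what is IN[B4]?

Converged values:
  B0:   IN=(all ⊤)   OUT=(all ⊤)
  B1:   IN=(all ⊤)   OUT=(all ⊤)
  B2:   IN=(all ⊤)   OUT=(all ⊤)
  B3:   IN=(all ⊤)   OUT={b:-1; rest ⊤}
  B4:   IN={b:-1; rest ⊤}   OUT={b:-1; rest ⊤}
  B5:   IN={b:-1; rest ⊤}   OUT={b:-1; rest ⊤}
  B6:   IN={b:-1; rest ⊤}   OUT={a:-4, b:-1; rest ⊤}
  B7:   IN=(all ⊤)   OUT=(all ⊤)

Merge at B4: IN[B4] = OUT[B3] ⊔ OUT[B6] = {a: ⊤, b: -1, c: ⊤, d: ⊤, e: ⊤, f: ⊤}

Answer: {a: ⊤, b: -1, c: ⊤, d: ⊤, e: ⊤, f: ⊤}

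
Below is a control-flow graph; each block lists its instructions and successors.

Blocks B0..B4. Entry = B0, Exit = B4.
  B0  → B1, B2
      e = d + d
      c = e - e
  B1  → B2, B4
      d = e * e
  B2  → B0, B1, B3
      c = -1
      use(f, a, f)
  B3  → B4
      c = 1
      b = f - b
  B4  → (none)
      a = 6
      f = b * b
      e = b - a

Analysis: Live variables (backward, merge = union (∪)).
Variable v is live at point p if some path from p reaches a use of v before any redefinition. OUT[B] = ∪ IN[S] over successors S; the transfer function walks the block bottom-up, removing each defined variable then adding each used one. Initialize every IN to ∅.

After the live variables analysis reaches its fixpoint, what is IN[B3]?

Answer: {b, f}

Trace:
Fixpoint table:
  B0: | IN={a, b, d, f} | OUT={a, b, d, e, f}
  B1: | IN={a, b, e, f} | OUT={a, b, d, e, f}
  B2: | IN={a, b, d, e, f} | OUT={a, b, d, e, f}
  B3: | IN={b, f} | OUT={b}
  B4: | IN={b} | OUT={}

Merge at B3: OUT[B3] = IN[B4] = {b}
Applying B3's transfer function to that OUT value gives IN[B3] (row B3 above).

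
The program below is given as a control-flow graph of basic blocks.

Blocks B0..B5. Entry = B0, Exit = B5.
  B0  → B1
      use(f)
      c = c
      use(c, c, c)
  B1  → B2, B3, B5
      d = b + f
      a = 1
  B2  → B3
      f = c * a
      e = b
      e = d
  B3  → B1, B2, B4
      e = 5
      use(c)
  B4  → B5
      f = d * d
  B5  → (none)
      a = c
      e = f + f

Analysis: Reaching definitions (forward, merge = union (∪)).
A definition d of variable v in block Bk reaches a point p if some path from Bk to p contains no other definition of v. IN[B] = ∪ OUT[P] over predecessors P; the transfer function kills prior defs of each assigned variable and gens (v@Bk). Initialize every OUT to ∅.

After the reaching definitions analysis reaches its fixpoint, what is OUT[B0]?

Answer: {c@B0}

Working:
Converged values:
  B0: | IN={} | OUT={c@B0}
  B1: | IN={a@B1, c@B0, d@B1, e@B3, f@B2} | OUT={a@B1, c@B0, d@B1, e@B3, f@B2}
  B2: | IN={a@B1, c@B0, d@B1, e@B3, f@B2} | OUT={a@B1, c@B0, d@B1, e@B2, f@B2}
  B3: | IN={a@B1, c@B0, d@B1, e@B2, e@B3, f@B2} | OUT={a@B1, c@B0, d@B1, e@B3, f@B2}
  B4: | IN={a@B1, c@B0, d@B1, e@B3, f@B2} | OUT={a@B1, c@B0, d@B1, e@B3, f@B4}
  B5: | IN={a@B1, c@B0, d@B1, e@B3, f@B2, f@B4} | OUT={a@B5, c@B0, d@B1, e@B5, f@B2, f@B4}

B0 is the boundary node: IN[B0] = {}
Applying B0's transfer function to that IN value gives OUT[B0] (row B0 above).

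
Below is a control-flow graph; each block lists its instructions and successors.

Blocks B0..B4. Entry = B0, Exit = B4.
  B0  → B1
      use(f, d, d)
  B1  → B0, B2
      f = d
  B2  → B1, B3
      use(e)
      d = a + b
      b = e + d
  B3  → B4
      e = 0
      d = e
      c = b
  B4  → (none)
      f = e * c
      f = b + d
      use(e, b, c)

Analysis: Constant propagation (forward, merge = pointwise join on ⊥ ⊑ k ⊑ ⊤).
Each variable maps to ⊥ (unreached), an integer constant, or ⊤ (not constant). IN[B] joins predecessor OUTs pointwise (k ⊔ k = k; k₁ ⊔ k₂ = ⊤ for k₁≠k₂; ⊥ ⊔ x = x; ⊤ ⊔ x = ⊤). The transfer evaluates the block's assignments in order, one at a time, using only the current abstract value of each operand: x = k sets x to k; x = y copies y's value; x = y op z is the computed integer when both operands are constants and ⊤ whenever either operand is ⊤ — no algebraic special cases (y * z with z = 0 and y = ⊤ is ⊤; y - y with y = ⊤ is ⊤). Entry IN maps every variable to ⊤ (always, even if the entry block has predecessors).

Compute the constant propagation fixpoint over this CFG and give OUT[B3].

Answer: {a: ⊤, b: ⊤, c: ⊤, d: 0, e: 0, f: ⊤}

Derivation:
Converged values:
  B0:  IN=(all ⊤)  OUT=(all ⊤)
  B1:  IN=(all ⊤)  OUT=(all ⊤)
  B2:  IN=(all ⊤)  OUT=(all ⊤)
  B3:  IN=(all ⊤)  OUT={d:0, e:0; rest ⊤}
  B4:  IN={d:0, e:0; rest ⊤}  OUT={d:0, e:0; rest ⊤}

Merge at B3: IN[B3] = OUT[B2] = {a: ⊤, b: ⊤, c: ⊤, d: ⊤, e: ⊤, f: ⊤}
Applying B3's transfer function to that IN value gives OUT[B3] (row B3 above).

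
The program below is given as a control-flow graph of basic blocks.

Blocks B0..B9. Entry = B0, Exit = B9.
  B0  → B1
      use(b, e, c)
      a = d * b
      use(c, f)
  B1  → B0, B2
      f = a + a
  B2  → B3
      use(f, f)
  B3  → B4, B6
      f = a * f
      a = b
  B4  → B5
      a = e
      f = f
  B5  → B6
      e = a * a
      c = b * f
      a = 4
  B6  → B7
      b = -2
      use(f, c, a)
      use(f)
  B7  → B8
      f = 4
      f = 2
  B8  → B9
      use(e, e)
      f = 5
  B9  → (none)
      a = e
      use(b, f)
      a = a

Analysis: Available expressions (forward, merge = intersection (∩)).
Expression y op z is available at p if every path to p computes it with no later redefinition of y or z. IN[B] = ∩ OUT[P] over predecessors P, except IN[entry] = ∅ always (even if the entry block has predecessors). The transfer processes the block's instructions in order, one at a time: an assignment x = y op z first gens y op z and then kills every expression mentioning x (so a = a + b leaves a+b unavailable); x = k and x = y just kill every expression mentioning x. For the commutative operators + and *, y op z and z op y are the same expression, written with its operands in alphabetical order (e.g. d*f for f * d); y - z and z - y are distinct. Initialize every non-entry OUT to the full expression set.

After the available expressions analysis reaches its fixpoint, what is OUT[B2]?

Answer: {a+a, b*d}

Working:
Per-block solution:
  B0:   IN={}   OUT={b*d}
  B1:   IN={b*d}   OUT={a+a, b*d}
  B2:   IN={a+a, b*d}   OUT={a+a, b*d}
  B3:   IN={a+a, b*d}   OUT={b*d}
  B4:   IN={b*d}   OUT={b*d}
  B5:   IN={b*d}   OUT={b*d, b*f}
  B6:   IN={b*d}   OUT={}
  B7:   IN={}   OUT={}
  B8:   IN={}   OUT={}
  B9:   IN={}   OUT={}

Merge at B2: IN[B2] = OUT[B1] = {a+a, b*d}
Applying B2's transfer function to that IN value gives OUT[B2] (row B2 above).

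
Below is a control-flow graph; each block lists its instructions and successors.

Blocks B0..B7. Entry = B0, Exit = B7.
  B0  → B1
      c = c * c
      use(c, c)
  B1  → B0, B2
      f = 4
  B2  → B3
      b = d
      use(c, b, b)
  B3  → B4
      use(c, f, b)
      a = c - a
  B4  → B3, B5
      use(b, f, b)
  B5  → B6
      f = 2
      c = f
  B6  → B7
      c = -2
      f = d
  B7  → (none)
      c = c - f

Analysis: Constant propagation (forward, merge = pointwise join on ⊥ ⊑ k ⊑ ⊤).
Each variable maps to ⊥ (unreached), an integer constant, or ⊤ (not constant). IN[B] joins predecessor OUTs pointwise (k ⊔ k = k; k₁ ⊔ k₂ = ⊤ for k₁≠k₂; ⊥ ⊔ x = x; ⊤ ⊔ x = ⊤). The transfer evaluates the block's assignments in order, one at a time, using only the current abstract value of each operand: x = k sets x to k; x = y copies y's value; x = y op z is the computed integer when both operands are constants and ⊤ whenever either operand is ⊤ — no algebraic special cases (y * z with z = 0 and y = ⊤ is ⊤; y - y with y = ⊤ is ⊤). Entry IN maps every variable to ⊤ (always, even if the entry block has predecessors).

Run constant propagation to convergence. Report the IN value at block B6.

Converged values:
  B0: | IN=(all ⊤) | OUT=(all ⊤)
  B1: | IN=(all ⊤) | OUT={f:4; rest ⊤}
  B2: | IN={f:4; rest ⊤} | OUT={f:4; rest ⊤}
  B3: | IN={f:4; rest ⊤} | OUT={f:4; rest ⊤}
  B4: | IN={f:4; rest ⊤} | OUT={f:4; rest ⊤}
  B5: | IN={f:4; rest ⊤} | OUT={c:2, f:2; rest ⊤}
  B6: | IN={c:2, f:2; rest ⊤} | OUT={c:-2; rest ⊤}
  B7: | IN={c:-2; rest ⊤} | OUT=(all ⊤)

Merge at B6: IN[B6] = OUT[B5] = {a: ⊤, b: ⊤, c: 2, d: ⊤, e: ⊤, f: 2}

Answer: {a: ⊤, b: ⊤, c: 2, d: ⊤, e: ⊤, f: 2}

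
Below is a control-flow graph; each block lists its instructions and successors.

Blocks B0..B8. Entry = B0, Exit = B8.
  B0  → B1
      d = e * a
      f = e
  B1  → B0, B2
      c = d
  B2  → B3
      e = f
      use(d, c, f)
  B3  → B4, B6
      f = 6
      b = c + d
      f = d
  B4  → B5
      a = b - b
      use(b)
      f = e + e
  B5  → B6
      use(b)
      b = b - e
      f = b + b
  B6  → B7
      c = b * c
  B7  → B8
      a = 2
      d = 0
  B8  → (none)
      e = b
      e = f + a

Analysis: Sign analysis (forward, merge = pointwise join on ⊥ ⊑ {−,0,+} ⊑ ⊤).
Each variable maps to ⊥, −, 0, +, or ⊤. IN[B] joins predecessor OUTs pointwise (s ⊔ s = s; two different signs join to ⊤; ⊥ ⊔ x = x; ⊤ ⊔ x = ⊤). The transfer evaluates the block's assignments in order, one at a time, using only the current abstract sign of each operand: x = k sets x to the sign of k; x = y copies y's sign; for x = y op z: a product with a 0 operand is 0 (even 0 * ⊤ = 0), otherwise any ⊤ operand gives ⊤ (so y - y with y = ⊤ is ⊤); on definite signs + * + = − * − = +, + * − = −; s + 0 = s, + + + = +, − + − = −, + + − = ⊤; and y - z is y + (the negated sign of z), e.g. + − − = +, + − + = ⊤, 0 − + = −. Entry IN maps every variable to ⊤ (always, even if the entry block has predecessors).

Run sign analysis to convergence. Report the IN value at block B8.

Answer: {a: +, b: ⊤, c: ⊤, d: 0, e: ⊤, f: ⊤}

Derivation:
Converged values:
  B0:   IN=(all ⊤)   OUT=(all ⊤)
  B1:   IN=(all ⊤)   OUT=(all ⊤)
  B2:   IN=(all ⊤)   OUT=(all ⊤)
  B3:   IN=(all ⊤)   OUT=(all ⊤)
  B4:   IN=(all ⊤)   OUT=(all ⊤)
  B5:   IN=(all ⊤)   OUT=(all ⊤)
  B6:   IN=(all ⊤)   OUT=(all ⊤)
  B7:   IN=(all ⊤)   OUT={a:+, d:0; rest ⊤}
  B8:   IN={a:+, d:0; rest ⊤}   OUT={a:+, d:0; rest ⊤}

Merge at B8: IN[B8] = OUT[B7] = {a: +, b: ⊤, c: ⊤, d: 0, e: ⊤, f: ⊤}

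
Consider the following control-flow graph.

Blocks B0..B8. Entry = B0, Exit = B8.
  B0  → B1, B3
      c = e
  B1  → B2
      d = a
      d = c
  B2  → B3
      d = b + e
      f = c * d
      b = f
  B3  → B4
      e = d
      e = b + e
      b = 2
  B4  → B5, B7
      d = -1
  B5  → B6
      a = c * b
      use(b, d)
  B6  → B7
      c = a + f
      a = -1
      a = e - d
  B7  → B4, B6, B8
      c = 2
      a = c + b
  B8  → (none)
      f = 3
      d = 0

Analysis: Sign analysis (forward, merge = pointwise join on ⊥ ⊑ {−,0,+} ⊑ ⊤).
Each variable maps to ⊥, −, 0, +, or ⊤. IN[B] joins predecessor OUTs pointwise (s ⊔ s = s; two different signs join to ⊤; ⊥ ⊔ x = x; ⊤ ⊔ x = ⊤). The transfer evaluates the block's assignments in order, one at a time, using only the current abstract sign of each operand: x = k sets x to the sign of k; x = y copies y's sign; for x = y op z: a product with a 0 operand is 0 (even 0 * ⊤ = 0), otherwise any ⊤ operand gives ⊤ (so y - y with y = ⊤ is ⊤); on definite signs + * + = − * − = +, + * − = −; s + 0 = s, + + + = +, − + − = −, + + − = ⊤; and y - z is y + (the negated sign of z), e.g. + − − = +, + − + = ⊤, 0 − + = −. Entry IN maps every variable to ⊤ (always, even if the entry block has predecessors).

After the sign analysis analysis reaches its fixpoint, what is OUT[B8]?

Fixpoint table:
  B0:   IN=(all ⊤)   OUT=(all ⊤)
  B1:   IN=(all ⊤)   OUT=(all ⊤)
  B2:   IN=(all ⊤)   OUT=(all ⊤)
  B3:   IN=(all ⊤)   OUT={b:+; rest ⊤}
  B4:   IN={b:+; rest ⊤}   OUT={b:+, d:-; rest ⊤}
  B5:   IN={b:+, d:-; rest ⊤}   OUT={b:+, d:-; rest ⊤}
  B6:   IN={b:+, d:-; rest ⊤}   OUT={b:+, d:-; rest ⊤}
  B7:   IN={b:+, d:-; rest ⊤}   OUT={a:+, b:+, c:+, d:-; rest ⊤}
  B8:   IN={a:+, b:+, c:+, d:-; rest ⊤}   OUT={a:+, b:+, c:+, d:0, f:+; rest ⊤}

Merge at B8: IN[B8] = OUT[B7] = {a: +, b: +, c: +, d: -, e: ⊤, f: ⊤}
Applying B8's transfer function to that IN value gives OUT[B8] (row B8 above).

Answer: {a: +, b: +, c: +, d: 0, e: ⊤, f: +}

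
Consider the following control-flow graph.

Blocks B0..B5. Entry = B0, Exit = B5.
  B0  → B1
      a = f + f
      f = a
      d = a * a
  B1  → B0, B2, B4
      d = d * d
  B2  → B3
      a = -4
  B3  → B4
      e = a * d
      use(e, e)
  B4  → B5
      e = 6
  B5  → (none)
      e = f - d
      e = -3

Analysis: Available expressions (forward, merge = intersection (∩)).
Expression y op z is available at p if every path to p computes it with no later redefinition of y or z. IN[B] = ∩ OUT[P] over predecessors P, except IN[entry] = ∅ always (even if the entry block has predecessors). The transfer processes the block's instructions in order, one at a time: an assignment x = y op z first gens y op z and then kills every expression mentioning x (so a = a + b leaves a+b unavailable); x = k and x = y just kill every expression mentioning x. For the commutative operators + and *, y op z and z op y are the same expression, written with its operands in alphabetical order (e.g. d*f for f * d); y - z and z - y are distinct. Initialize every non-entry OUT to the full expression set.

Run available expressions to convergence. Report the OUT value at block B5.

Fixpoint table:
  B0: | IN={} | OUT={a*a}
  B1: | IN={a*a} | OUT={a*a}
  B2: | IN={a*a} | OUT={}
  B3: | IN={} | OUT={a*d}
  B4: | IN={} | OUT={}
  B5: | IN={} | OUT={f-d}

Merge at B5: IN[B5] = OUT[B4] = {}
Applying B5's transfer function to that IN value gives OUT[B5] (row B5 above).

Answer: {f-d}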